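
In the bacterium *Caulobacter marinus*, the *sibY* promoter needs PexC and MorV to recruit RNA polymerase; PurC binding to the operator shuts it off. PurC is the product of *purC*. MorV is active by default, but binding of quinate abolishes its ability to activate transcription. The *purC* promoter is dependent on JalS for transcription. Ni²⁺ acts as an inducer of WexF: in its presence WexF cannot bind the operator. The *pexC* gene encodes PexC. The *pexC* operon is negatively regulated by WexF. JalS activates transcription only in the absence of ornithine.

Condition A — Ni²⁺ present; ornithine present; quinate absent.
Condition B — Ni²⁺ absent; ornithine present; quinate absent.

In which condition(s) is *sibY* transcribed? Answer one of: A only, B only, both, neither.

A only

Condition A:
Ni²⁺ is present, so WexF is inactive.
With no repressor bound, *pexC* is transcribed.
So PexC is produced and active.
Ornithine is present, so JalS is inactive.
Required activator JalS is absent, so *purC* is not transcribed.
So PurC is not produced.
Quinate is absent, so MorV is active.
No repressor is bound and PexC and MorV are active, so *sibY* is transcribed.
→ *sibY* is ON in A.
Condition B:
Ni²⁺ is absent, so WexF is active.
With repressor WexF bound, *pexC* is not transcribed.
So PexC is not produced.
Ornithine is present, so JalS is inactive.
Required activator JalS is absent, so *purC* is not transcribed.
So PurC is not produced.
Quinate is absent, so MorV is active.
Required activator PexC is absent, so *sibY* is not transcribed.
→ *sibY* is OFF in B.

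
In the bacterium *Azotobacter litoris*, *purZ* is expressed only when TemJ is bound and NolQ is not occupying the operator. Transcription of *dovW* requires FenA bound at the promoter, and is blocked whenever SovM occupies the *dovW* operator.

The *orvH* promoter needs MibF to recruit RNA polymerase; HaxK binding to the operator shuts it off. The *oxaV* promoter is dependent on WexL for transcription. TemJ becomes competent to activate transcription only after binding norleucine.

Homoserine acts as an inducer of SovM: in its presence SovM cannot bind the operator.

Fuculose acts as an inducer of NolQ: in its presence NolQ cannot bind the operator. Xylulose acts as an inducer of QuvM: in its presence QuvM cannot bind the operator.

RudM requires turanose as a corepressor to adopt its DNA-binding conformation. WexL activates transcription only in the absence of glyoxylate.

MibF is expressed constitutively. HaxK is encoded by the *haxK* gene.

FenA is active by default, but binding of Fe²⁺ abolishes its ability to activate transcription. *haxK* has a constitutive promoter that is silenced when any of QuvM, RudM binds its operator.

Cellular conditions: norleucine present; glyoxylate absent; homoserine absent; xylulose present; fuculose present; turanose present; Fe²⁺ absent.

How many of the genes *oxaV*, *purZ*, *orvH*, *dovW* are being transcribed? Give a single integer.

3

Glyoxylate is absent, so WexL is active.
No repressor is bound and WexL is active, so *oxaV* is transcribed.
→ *oxaV* is ON.
Fuculose is present, so NolQ is inactive.
Norleucine is present, so TemJ is active.
No repressor is bound and TemJ is active, so *purZ* is transcribed.
→ *purZ* is ON.
MibF is produced constitutively and is active.
Xylulose is present, so QuvM is inactive.
Turanose is present, so RudM is active.
With repressor RudM bound, *haxK* is not transcribed.
So HaxK is not produced.
No repressor is bound and MibF is active, so *orvH* is transcribed.
→ *orvH* is ON.
Fe²⁺ is absent, so FenA is active.
Homoserine is absent, so SovM is active.
With repressor SovM bound, *dovW* is not transcribed.
→ *dovW* is OFF.
3 of the 4 genes are transcribed.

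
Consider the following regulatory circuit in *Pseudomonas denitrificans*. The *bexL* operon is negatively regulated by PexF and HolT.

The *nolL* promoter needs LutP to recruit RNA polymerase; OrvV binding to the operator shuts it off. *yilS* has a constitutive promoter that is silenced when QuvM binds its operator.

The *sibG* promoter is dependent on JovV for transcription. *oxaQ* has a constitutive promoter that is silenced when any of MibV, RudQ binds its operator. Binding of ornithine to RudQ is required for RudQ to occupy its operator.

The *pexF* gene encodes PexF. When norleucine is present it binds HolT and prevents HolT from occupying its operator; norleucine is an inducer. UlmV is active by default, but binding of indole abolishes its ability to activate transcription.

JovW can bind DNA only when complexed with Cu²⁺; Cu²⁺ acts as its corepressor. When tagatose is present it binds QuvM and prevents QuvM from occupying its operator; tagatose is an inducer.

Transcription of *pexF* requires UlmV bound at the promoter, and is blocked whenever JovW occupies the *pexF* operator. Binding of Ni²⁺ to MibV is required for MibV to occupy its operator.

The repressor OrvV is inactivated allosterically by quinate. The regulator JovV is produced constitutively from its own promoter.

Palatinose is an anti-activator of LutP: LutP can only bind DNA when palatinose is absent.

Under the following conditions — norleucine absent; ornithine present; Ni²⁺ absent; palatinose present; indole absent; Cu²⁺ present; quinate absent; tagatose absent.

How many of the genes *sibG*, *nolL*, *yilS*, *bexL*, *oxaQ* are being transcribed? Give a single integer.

JovV is produced constitutively and is active.
No repressor is bound and JovV is active, so *sibG* is transcribed.
→ *sibG* is ON.
Quinate is absent, so OrvV is active.
Palatinose is present, so LutP is inactive.
With repressor OrvV bound, *nolL* is not transcribed.
→ *nolL* is OFF.
Tagatose is absent, so QuvM is active.
With repressor QuvM bound, *yilS* is not transcribed.
→ *yilS* is OFF.
Indole is absent, so UlmV is active.
Cu²⁺ is present, so JovW is active.
With repressor JovW bound, *pexF* is not transcribed.
So PexF is not produced.
Norleucine is absent, so HolT is active.
With repressor HolT bound, *bexL* is not transcribed.
→ *bexL* is OFF.
Ni²⁺ is absent, so MibV is inactive.
Ornithine is present, so RudQ is active.
With repressor RudQ bound, *oxaQ* is not transcribed.
→ *oxaQ* is OFF.
1 of the 5 genes is transcribed.

1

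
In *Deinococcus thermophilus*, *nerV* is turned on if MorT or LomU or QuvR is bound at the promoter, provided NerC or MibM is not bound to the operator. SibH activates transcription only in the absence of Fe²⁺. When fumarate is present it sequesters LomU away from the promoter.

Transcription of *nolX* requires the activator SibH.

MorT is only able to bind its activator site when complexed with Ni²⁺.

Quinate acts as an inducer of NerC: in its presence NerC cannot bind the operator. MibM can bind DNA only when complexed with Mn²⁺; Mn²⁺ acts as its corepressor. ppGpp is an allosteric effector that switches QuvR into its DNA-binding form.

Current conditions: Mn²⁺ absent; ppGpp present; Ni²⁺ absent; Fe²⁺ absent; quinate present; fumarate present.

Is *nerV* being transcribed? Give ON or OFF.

Ni²⁺ is absent, so MorT is inactive.
Fumarate is present, so LomU is inactive.
Quinate is present, so NerC is inactive.
ppGpp is present, so QuvR is active.
Mn²⁺ is absent, so MibM is inactive.
Activator QuvR is present, so *nerV* is transcribed.

ON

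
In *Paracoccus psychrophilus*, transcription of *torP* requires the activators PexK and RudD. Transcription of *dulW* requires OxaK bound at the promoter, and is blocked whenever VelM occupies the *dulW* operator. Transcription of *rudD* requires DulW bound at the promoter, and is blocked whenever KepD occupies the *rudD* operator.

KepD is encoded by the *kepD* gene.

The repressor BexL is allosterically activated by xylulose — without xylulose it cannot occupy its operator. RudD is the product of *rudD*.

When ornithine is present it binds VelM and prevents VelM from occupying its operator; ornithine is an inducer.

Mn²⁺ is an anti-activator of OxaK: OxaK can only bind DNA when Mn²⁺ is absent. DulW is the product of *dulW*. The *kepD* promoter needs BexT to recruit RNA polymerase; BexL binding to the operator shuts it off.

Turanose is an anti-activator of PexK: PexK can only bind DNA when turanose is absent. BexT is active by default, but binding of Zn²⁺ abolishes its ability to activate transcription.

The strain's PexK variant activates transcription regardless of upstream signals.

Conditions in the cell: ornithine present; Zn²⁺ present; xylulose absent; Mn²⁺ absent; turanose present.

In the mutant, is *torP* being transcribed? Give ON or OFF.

PexK is constitutively active in this strain.
Ornithine is present, so VelM is inactive.
Mn²⁺ is absent, so OxaK is active.
No repressor is bound and OxaK is active, so *dulW* is transcribed.
So DulW is produced and active.
Xylulose is absent, so BexL is inactive.
Zn²⁺ is present, so BexT is inactive.
Required activator BexT is absent, so *kepD* is not transcribed.
So KepD is not produced.
No repressor is bound and DulW is active, so *rudD* is transcribed.
So RudD is produced and active.
No repressor is bound and PexK and RudD are active, so *torP* is transcribed.

ON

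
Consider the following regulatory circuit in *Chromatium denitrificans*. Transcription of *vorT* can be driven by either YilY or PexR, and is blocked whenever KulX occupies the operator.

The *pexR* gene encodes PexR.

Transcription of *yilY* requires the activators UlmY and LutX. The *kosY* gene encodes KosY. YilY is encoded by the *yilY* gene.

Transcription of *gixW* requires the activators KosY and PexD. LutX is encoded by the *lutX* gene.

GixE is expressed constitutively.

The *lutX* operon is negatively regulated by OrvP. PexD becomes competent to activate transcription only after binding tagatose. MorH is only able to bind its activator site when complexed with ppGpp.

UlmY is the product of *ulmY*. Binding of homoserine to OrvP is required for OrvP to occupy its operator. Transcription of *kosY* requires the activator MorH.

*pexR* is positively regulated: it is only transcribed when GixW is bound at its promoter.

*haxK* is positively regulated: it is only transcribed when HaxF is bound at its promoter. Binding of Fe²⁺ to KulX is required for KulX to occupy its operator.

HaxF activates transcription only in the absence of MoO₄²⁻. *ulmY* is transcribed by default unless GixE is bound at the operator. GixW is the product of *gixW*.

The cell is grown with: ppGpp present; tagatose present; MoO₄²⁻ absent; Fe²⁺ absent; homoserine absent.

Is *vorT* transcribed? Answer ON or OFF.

ON

GixE is produced constitutively and is active.
With repressor GixE bound, *ulmY* is not transcribed.
So UlmY is not produced.
Homoserine is absent, so OrvP is inactive.
With no repressor bound, *lutX* is transcribed.
So LutX is produced and active.
Required activator UlmY is absent, so *yilY* is not transcribed.
So YilY is not produced.
ppGpp is present, so MorH is active.
No repressor is bound and MorH is active, so *kosY* is transcribed.
So KosY is produced and active.
Tagatose is present, so PexD is active.
No repressor is bound and KosY and PexD are active, so *gixW* is transcribed.
So GixW is produced and active.
No repressor is bound and GixW is active, so *pexR* is transcribed.
So PexR is produced and active.
Fe²⁺ is absent, so KulX is inactive.
Activator PexR is present, so *vorT* is transcribed.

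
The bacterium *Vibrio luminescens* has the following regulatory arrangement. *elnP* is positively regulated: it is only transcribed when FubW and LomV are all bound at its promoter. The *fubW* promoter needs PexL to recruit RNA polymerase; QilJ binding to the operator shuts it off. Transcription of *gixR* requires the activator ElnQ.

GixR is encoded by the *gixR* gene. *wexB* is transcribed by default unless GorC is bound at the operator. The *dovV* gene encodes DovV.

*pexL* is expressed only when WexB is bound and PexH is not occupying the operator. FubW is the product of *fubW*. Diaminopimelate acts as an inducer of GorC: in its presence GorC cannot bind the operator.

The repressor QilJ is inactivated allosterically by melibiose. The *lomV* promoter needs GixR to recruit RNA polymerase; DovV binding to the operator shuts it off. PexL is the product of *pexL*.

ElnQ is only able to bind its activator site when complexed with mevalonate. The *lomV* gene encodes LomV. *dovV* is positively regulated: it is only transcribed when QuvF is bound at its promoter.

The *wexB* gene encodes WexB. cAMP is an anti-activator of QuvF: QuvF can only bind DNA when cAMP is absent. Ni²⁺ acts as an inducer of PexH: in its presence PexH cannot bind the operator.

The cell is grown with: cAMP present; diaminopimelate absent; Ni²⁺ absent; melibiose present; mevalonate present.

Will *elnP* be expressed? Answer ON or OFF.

Ni²⁺ is absent, so PexH is active.
Diaminopimelate is absent, so GorC is active.
With repressor GorC bound, *wexB* is not transcribed.
So WexB is not produced.
With repressor PexH bound, *pexL* is not transcribed.
So PexL is not produced.
Melibiose is present, so QilJ is inactive.
Required activator PexL is absent, so *fubW* is not transcribed.
So FubW is not produced.
cAMP is present, so QuvF is inactive.
Required activator QuvF is absent, so *dovV* is not transcribed.
So DovV is not produced.
Mevalonate is present, so ElnQ is active.
No repressor is bound and ElnQ is active, so *gixR* is transcribed.
So GixR is produced and active.
No repressor is bound and GixR is active, so *lomV* is transcribed.
So LomV is produced and active.
Required activator FubW is absent, so *elnP* is not transcribed.

OFF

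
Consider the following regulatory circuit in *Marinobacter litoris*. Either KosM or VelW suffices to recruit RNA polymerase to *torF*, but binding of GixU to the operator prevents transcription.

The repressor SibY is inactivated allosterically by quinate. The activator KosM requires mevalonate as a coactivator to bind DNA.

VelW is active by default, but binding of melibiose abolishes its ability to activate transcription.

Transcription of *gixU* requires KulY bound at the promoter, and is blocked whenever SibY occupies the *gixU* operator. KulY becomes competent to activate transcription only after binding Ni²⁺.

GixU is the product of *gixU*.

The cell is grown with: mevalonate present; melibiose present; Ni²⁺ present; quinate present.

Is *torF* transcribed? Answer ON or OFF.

OFF

Mevalonate is present, so KosM is active.
Melibiose is present, so VelW is inactive.
Ni²⁺ is present, so KulY is active.
Quinate is present, so SibY is inactive.
No repressor is bound and KulY is active, so *gixU* is transcribed.
So GixU is produced and active.
With repressor GixU bound, *torF* is not transcribed.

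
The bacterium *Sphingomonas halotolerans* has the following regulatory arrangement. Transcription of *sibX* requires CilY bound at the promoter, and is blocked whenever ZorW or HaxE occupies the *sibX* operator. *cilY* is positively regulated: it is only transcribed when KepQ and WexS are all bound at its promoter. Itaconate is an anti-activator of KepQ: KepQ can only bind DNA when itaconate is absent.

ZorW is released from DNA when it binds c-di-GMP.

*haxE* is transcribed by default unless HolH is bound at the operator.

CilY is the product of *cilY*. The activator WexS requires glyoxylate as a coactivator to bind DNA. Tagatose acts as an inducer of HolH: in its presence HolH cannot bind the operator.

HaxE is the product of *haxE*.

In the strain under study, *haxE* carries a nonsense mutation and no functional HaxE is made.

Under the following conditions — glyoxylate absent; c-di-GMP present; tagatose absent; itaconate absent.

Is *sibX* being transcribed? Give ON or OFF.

c-di-GMP is present, so ZorW is inactive.
HaxE is non-functional in this strain, so it has no effect.
Itaconate is absent, so KepQ is active.
Glyoxylate is absent, so WexS is inactive.
Required activator WexS is absent, so *cilY* is not transcribed.
So CilY is not produced.
Required activator CilY is absent, so *sibX* is not transcribed.

OFF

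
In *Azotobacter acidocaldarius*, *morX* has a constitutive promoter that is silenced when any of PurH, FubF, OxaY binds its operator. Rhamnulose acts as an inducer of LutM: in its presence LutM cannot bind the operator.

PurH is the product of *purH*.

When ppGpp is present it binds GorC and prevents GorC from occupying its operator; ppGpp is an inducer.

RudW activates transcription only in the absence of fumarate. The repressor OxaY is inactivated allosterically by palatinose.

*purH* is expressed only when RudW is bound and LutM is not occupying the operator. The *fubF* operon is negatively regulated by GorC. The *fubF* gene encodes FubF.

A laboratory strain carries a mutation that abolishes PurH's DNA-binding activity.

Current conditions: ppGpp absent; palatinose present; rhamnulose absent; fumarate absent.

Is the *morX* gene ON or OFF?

ON

PurH is non-functional in this strain, so it has no effect.
ppGpp is absent, so GorC is active.
With repressor GorC bound, *fubF* is not transcribed.
So FubF is not produced.
Palatinose is present, so OxaY is inactive.
With no repressor bound, *morX* is transcribed.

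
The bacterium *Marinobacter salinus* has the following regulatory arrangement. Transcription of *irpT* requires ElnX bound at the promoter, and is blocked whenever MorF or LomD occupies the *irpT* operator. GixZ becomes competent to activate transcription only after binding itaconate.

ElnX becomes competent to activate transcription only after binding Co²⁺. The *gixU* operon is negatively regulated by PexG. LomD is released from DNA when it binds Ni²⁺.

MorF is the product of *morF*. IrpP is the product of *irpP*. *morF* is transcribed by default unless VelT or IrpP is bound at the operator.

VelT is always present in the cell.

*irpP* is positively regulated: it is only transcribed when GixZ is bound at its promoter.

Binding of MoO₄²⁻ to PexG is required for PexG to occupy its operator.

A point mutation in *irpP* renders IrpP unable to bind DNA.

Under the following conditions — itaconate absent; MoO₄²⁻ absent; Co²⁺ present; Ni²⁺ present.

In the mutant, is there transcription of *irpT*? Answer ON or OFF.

ON

Co²⁺ is present, so ElnX is active.
VelT is produced constitutively and is active.
IrpP is non-functional in this strain, so it has no effect.
With repressor VelT bound, *morF* is not transcribed.
So MorF is not produced.
Ni²⁺ is present, so LomD is inactive.
No repressor is bound and ElnX is active, so *irpT* is transcribed.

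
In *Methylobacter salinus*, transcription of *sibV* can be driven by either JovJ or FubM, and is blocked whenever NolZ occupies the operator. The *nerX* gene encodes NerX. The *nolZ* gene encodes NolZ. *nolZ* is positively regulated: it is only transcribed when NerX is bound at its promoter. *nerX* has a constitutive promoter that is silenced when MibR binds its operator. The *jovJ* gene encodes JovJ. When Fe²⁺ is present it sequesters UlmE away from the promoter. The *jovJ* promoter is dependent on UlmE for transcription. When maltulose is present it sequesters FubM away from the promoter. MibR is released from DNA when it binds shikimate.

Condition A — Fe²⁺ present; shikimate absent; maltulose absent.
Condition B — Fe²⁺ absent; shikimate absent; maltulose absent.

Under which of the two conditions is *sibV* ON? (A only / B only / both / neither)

Condition A:
Fe²⁺ is present, so UlmE is inactive.
Required activator UlmE is absent, so *jovJ* is not transcribed.
So JovJ is not produced.
Shikimate is absent, so MibR is active.
With repressor MibR bound, *nerX* is not transcribed.
So NerX is not produced.
Required activator NerX is absent, so *nolZ* is not transcribed.
So NolZ is not produced.
Maltulose is absent, so FubM is active.
Activator FubM is present, so *sibV* is transcribed.
→ *sibV* is ON in A.
Condition B:
Fe²⁺ is absent, so UlmE is active.
No repressor is bound and UlmE is active, so *jovJ* is transcribed.
So JovJ is produced and active.
Shikimate is absent, so MibR is active.
With repressor MibR bound, *nerX* is not transcribed.
So NerX is not produced.
Required activator NerX is absent, so *nolZ* is not transcribed.
So NolZ is not produced.
Maltulose is absent, so FubM is active.
Activator JovJ is present, so *sibV* is transcribed.
→ *sibV* is ON in B.

both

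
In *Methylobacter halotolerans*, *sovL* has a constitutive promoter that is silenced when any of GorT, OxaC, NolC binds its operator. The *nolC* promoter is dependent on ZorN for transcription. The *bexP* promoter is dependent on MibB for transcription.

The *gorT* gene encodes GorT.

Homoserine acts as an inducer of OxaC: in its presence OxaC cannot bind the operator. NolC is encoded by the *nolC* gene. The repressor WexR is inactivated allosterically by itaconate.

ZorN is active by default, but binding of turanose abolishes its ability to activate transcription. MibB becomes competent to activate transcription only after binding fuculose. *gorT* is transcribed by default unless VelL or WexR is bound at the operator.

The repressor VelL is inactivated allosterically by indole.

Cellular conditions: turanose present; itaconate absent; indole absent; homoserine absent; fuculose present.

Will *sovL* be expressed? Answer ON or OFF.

OFF

Indole is absent, so VelL is active.
Itaconate is absent, so WexR is active.
With repressor VelL bound, *gorT* is not transcribed.
So GorT is not produced.
Homoserine is absent, so OxaC is active.
Turanose is present, so ZorN is inactive.
Required activator ZorN is absent, so *nolC* is not transcribed.
So NolC is not produced.
With repressor OxaC bound, *sovL* is not transcribed.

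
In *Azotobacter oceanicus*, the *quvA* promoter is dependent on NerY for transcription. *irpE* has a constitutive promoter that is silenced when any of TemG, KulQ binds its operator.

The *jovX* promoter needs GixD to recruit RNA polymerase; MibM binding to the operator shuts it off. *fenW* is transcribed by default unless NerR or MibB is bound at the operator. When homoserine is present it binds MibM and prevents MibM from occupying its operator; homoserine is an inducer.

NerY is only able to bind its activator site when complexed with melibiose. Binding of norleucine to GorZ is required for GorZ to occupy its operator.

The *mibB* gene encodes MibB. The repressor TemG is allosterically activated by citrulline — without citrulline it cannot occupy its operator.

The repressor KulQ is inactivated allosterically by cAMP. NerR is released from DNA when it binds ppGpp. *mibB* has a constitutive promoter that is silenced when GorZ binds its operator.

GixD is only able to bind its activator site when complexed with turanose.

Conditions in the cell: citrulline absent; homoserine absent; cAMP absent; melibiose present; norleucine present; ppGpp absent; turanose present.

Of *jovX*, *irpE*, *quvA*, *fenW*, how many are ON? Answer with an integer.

1

Turanose is present, so GixD is active.
Homoserine is absent, so MibM is active.
With repressor MibM bound, *jovX* is not transcribed.
→ *jovX* is OFF.
Citrulline is absent, so TemG is inactive.
cAMP is absent, so KulQ is active.
With repressor KulQ bound, *irpE* is not transcribed.
→ *irpE* is OFF.
Melibiose is present, so NerY is active.
No repressor is bound and NerY is active, so *quvA* is transcribed.
→ *quvA* is ON.
ppGpp is absent, so NerR is active.
Norleucine is present, so GorZ is active.
With repressor GorZ bound, *mibB* is not transcribed.
So MibB is not produced.
With repressor NerR bound, *fenW* is not transcribed.
→ *fenW* is OFF.
1 of the 4 genes is transcribed.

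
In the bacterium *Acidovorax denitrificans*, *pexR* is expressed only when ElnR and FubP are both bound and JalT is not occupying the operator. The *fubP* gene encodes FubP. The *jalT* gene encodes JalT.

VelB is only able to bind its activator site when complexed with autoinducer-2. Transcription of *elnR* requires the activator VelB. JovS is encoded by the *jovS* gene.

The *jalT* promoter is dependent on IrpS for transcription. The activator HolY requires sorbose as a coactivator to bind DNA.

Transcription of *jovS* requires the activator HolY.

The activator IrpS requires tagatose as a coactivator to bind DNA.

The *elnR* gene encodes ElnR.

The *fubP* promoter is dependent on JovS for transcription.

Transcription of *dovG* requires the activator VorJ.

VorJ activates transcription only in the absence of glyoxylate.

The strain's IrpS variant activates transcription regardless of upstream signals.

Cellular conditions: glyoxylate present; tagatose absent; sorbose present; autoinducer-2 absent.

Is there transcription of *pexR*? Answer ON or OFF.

Autoinducer-2 is absent, so VelB is inactive.
Required activator VelB is absent, so *elnR* is not transcribed.
So ElnR is not produced.
IrpS is constitutively active in this strain.
No repressor is bound and IrpS is active, so *jalT* is transcribed.
So JalT is produced and active.
Sorbose is present, so HolY is active.
No repressor is bound and HolY is active, so *jovS* is transcribed.
So JovS is produced and active.
No repressor is bound and JovS is active, so *fubP* is transcribed.
So FubP is produced and active.
With repressor JalT bound, *pexR* is not transcribed.

OFF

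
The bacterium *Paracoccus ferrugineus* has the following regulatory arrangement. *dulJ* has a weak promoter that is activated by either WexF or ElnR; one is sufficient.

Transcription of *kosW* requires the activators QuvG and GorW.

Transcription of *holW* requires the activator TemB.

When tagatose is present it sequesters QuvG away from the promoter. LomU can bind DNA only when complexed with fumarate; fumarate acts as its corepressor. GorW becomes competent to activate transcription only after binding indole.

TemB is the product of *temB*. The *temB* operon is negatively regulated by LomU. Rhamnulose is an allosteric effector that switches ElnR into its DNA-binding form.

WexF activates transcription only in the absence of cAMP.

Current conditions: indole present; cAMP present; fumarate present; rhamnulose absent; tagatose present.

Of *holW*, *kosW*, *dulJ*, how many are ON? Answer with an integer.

0

Fumarate is present, so LomU is active.
With repressor LomU bound, *temB* is not transcribed.
So TemB is not produced.
Required activator TemB is absent, so *holW* is not transcribed.
→ *holW* is OFF.
Tagatose is present, so QuvG is inactive.
Indole is present, so GorW is active.
Required activator QuvG is absent, so *kosW* is not transcribed.
→ *kosW* is OFF.
cAMP is present, so WexF is inactive.
Rhamnulose is absent, so ElnR is inactive.
No activator is available at the *dulJ* promoter, so *dulJ* is not transcribed.
→ *dulJ* is OFF.
0 of the 3 genes are transcribed.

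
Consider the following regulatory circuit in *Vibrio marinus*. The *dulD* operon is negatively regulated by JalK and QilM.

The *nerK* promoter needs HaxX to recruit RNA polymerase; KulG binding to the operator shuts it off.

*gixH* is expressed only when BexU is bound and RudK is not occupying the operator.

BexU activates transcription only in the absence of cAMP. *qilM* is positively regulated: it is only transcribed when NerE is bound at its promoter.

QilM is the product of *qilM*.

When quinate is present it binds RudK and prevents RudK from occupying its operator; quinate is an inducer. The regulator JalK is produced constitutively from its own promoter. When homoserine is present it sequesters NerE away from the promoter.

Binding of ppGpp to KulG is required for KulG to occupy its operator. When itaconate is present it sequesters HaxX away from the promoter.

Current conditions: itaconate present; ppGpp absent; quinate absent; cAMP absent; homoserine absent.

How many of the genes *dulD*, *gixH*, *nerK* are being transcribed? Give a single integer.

0

JalK is produced constitutively and is active.
Homoserine is absent, so NerE is active.
No repressor is bound and NerE is active, so *qilM* is transcribed.
So QilM is produced and active.
With repressor JalK bound, *dulD* is not transcribed.
→ *dulD* is OFF.
cAMP is absent, so BexU is active.
Quinate is absent, so RudK is active.
With repressor RudK bound, *gixH* is not transcribed.
→ *gixH* is OFF.
ppGpp is absent, so KulG is inactive.
Itaconate is present, so HaxX is inactive.
Required activator HaxX is absent, so *nerK* is not transcribed.
→ *nerK* is OFF.
0 of the 3 genes are transcribed.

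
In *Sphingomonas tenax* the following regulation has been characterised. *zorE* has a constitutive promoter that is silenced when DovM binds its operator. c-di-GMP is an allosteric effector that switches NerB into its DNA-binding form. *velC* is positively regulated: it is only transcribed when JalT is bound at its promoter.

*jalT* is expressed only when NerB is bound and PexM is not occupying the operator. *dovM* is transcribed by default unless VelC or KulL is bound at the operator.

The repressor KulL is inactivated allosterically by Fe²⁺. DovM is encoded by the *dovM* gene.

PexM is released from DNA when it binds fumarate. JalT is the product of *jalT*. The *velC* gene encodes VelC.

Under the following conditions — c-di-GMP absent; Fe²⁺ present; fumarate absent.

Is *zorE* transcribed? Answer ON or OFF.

c-di-GMP is absent, so NerB is inactive.
Fumarate is absent, so PexM is active.
With repressor PexM bound, *jalT* is not transcribed.
So JalT is not produced.
Required activator JalT is absent, so *velC* is not transcribed.
So VelC is not produced.
Fe²⁺ is present, so KulL is inactive.
With no repressor bound, *dovM* is transcribed.
So DovM is produced and active.
With repressor DovM bound, *zorE* is not transcribed.

OFF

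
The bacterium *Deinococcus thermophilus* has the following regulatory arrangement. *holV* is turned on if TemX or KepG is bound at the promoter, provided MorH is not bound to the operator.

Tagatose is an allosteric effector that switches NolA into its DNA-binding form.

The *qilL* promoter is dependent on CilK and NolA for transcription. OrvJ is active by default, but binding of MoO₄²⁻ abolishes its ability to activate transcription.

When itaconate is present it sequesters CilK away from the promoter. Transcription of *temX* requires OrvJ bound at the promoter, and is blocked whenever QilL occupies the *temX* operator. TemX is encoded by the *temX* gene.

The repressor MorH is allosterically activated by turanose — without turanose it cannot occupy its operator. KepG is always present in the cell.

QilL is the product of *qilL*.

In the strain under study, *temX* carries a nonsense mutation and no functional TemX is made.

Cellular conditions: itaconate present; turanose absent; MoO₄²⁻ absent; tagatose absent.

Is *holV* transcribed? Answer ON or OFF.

TemX is non-functional in this strain, so it has no effect.
Turanose is absent, so MorH is inactive.
KepG is produced constitutively and is active.
Activator KepG is present, so *holV* is transcribed.

ON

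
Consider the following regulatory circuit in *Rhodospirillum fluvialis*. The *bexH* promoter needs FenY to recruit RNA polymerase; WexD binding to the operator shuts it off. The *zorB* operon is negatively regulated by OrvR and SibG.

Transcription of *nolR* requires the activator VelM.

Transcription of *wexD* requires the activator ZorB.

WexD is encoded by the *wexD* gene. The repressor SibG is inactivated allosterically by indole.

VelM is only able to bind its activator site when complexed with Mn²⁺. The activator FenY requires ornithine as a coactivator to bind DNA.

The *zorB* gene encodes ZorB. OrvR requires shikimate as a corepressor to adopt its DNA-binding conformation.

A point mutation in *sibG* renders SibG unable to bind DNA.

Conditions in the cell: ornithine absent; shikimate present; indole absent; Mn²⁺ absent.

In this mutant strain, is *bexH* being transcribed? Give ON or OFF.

Shikimate is present, so OrvR is active.
SibG is non-functional in this strain, so it has no effect.
With repressor OrvR bound, *zorB* is not transcribed.
So ZorB is not produced.
Required activator ZorB is absent, so *wexD* is not transcribed.
So WexD is not produced.
Ornithine is absent, so FenY is inactive.
Required activator FenY is absent, so *bexH* is not transcribed.

OFF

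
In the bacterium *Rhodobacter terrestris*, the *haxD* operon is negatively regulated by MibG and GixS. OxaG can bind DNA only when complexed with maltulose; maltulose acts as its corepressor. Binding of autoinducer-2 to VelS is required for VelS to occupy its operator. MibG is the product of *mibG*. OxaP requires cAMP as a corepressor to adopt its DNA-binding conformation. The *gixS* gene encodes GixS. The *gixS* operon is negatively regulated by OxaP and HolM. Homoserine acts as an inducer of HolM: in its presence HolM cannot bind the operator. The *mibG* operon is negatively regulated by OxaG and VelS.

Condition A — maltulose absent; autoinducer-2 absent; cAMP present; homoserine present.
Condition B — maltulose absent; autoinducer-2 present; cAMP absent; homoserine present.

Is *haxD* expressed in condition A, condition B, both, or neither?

neither

Condition A:
Maltulose is absent, so OxaG is inactive.
Autoinducer-2 is absent, so VelS is inactive.
With no repressor bound, *mibG* is transcribed.
So MibG is produced and active.
cAMP is present, so OxaP is active.
Homoserine is present, so HolM is inactive.
With repressor OxaP bound, *gixS* is not transcribed.
So GixS is not produced.
With repressor MibG bound, *haxD* is not transcribed.
→ *haxD* is OFF in A.
Condition B:
Maltulose is absent, so OxaG is inactive.
Autoinducer-2 is present, so VelS is active.
With repressor VelS bound, *mibG* is not transcribed.
So MibG is not produced.
cAMP is absent, so OxaP is inactive.
Homoserine is present, so HolM is inactive.
With no repressor bound, *gixS* is transcribed.
So GixS is produced and active.
With repressor GixS bound, *haxD* is not transcribed.
→ *haxD* is OFF in B.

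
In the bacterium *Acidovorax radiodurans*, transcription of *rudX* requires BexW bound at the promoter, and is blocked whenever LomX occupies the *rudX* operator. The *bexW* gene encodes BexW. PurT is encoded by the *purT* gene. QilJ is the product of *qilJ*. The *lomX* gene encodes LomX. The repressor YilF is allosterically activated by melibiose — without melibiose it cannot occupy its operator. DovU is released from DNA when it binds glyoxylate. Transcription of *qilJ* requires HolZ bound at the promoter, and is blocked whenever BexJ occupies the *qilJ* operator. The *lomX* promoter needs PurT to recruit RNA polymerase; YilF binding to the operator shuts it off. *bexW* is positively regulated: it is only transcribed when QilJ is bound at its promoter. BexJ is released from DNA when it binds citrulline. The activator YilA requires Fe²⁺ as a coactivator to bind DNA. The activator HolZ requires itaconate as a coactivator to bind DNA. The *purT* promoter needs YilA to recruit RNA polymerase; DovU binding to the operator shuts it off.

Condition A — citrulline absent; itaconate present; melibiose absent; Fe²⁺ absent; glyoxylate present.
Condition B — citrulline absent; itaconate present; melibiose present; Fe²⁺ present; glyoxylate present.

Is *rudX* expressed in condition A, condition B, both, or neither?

Condition A:
Citrulline is absent, so BexJ is active.
Itaconate is present, so HolZ is active.
With repressor BexJ bound, *qilJ* is not transcribed.
So QilJ is not produced.
Required activator QilJ is absent, so *bexW* is not transcribed.
So BexW is not produced.
Melibiose is absent, so YilF is inactive.
Fe²⁺ is absent, so YilA is inactive.
Glyoxylate is present, so DovU is inactive.
Required activator YilA is absent, so *purT* is not transcribed.
So PurT is not produced.
Required activator PurT is absent, so *lomX* is not transcribed.
So LomX is not produced.
Required activator BexW is absent, so *rudX* is not transcribed.
→ *rudX* is OFF in A.
Condition B:
Citrulline is absent, so BexJ is active.
Itaconate is present, so HolZ is active.
With repressor BexJ bound, *qilJ* is not transcribed.
So QilJ is not produced.
Required activator QilJ is absent, so *bexW* is not transcribed.
So BexW is not produced.
Melibiose is present, so YilF is active.
Fe²⁺ is present, so YilA is active.
Glyoxylate is present, so DovU is inactive.
No repressor is bound and YilA is active, so *purT* is transcribed.
So PurT is produced and active.
With repressor YilF bound, *lomX* is not transcribed.
So LomX is not produced.
Required activator BexW is absent, so *rudX* is not transcribed.
→ *rudX* is OFF in B.

neither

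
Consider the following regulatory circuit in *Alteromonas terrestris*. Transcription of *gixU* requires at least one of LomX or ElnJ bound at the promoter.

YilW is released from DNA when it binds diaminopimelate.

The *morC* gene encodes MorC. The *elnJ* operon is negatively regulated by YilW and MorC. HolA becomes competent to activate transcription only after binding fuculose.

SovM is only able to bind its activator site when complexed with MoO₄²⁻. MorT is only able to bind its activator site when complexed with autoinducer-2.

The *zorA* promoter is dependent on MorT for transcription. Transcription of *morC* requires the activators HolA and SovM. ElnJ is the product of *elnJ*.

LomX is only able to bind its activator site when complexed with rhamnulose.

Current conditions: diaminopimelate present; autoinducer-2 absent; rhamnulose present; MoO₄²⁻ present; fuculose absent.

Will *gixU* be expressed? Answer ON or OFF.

ON

Rhamnulose is present, so LomX is active.
Diaminopimelate is present, so YilW is inactive.
Fuculose is absent, so HolA is inactive.
MoO₄²⁻ is present, so SovM is active.
Required activator HolA is absent, so *morC* is not transcribed.
So MorC is not produced.
With no repressor bound, *elnJ* is transcribed.
So ElnJ is produced and active.
Activator LomX is present, so *gixU* is transcribed.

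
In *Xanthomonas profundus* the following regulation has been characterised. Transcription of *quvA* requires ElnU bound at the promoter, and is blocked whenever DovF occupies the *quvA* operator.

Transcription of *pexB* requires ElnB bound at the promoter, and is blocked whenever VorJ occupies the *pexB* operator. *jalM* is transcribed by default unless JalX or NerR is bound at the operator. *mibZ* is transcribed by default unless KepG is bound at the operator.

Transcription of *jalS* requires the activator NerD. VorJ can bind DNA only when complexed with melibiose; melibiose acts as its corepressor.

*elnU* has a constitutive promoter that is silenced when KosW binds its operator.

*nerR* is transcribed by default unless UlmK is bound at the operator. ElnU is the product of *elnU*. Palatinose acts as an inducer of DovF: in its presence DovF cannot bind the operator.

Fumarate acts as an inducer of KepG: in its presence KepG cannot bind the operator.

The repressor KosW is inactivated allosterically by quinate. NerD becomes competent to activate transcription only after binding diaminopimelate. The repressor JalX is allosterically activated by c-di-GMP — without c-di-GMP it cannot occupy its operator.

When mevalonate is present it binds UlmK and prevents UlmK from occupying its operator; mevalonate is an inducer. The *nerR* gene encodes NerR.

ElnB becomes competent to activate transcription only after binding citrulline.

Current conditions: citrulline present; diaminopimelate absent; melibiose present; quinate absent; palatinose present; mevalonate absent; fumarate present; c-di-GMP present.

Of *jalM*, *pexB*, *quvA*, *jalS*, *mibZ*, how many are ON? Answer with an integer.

1

c-di-GMP is present, so JalX is active.
Mevalonate is absent, so UlmK is active.
With repressor UlmK bound, *nerR* is not transcribed.
So NerR is not produced.
With repressor JalX bound, *jalM* is not transcribed.
→ *jalM* is OFF.
Melibiose is present, so VorJ is active.
Citrulline is present, so ElnB is active.
With repressor VorJ bound, *pexB* is not transcribed.
→ *pexB* is OFF.
Quinate is absent, so KosW is active.
With repressor KosW bound, *elnU* is not transcribed.
So ElnU is not produced.
Palatinose is present, so DovF is inactive.
Required activator ElnU is absent, so *quvA* is not transcribed.
→ *quvA* is OFF.
Diaminopimelate is absent, so NerD is inactive.
Required activator NerD is absent, so *jalS* is not transcribed.
→ *jalS* is OFF.
Fumarate is present, so KepG is inactive.
With no repressor bound, *mibZ* is transcribed.
→ *mibZ* is ON.
1 of the 5 genes is transcribed.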